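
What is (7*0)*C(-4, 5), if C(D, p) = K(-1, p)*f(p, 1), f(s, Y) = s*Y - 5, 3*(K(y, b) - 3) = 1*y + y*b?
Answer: 0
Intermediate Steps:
K(y, b) = 3 + y/3 + b*y/3 (K(y, b) = 3 + (1*y + y*b)/3 = 3 + (y + b*y)/3 = 3 + (y/3 + b*y/3) = 3 + y/3 + b*y/3)
f(s, Y) = -5 + Y*s (f(s, Y) = Y*s - 5 = -5 + Y*s)
C(D, p) = (-5 + p)*(8/3 - p/3) (C(D, p) = (3 + (1/3)*(-1) + (1/3)*p*(-1))*(-5 + 1*p) = (3 - 1/3 - p/3)*(-5 + p) = (8/3 - p/3)*(-5 + p) = (-5 + p)*(8/3 - p/3))
(7*0)*C(-4, 5) = (7*0)*((-5 + 5)*(8 - 1*5)/3) = 0*((1/3)*0*(8 - 5)) = 0*((1/3)*0*3) = 0*0 = 0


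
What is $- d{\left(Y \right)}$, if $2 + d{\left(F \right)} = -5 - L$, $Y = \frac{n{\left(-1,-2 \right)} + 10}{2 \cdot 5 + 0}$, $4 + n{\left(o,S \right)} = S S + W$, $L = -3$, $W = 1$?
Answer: $4$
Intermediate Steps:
$n{\left(o,S \right)} = -3 + S^{2}$ ($n{\left(o,S \right)} = -4 + \left(S S + 1\right) = -4 + \left(S^{2} + 1\right) = -4 + \left(1 + S^{2}\right) = -3 + S^{2}$)
$Y = \frac{11}{10}$ ($Y = \frac{\left(-3 + \left(-2\right)^{2}\right) + 10}{2 \cdot 5 + 0} = \frac{\left(-3 + 4\right) + 10}{10 + 0} = \frac{1 + 10}{10} = 11 \cdot \frac{1}{10} = \frac{11}{10} \approx 1.1$)
$d{\left(F \right)} = -4$ ($d{\left(F \right)} = -2 - 2 = -4$)
$- d{\left(Y \right)} = \left(-1\right) \left(-4\right) = 4$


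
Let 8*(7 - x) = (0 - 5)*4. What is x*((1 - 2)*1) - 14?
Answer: -47/2 ≈ -23.500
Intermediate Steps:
x = 19/2 (x = 7 - (0 - 5)*4/8 = 7 - (-5)*4/8 = 7 - ⅛*(-20) = 7 + 5/2 = 19/2 ≈ 9.5000)
x*((1 - 2)*1) - 14 = 19*((1 - 2)*1)/2 - 14 = 19*(-1*1)/2 - 14 = (19/2)*(-1) - 14 = -19/2 - 14 = -47/2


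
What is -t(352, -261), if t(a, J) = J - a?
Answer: 613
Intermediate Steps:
-t(352, -261) = -(-261 - 1*352) = -(-261 - 352) = -1*(-613) = 613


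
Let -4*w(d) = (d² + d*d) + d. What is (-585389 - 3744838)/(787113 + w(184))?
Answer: -1443409/256713 ≈ -5.6227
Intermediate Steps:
w(d) = -d²/2 - d/4 (w(d) = -((d² + d*d) + d)/4 = -((d² + d²) + d)/4 = -(2*d² + d)/4 = -(d + 2*d²)/4 = -d²/2 - d/4)
(-585389 - 3744838)/(787113 + w(184)) = (-585389 - 3744838)/(787113 - ¼*184*(1 + 2*184)) = -4330227/(787113 - ¼*184*(1 + 368)) = -4330227/(787113 - ¼*184*369) = -4330227/(787113 - 16974) = -4330227/770139 = -4330227*1/770139 = -1443409/256713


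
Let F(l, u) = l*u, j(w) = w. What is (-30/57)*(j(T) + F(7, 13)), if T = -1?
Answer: -900/19 ≈ -47.368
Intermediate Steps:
(-30/57)*(j(T) + F(7, 13)) = (-30/57)*(-1 + 7*13) = (-30*1/57)*(-1 + 91) = -10/19*90 = -900/19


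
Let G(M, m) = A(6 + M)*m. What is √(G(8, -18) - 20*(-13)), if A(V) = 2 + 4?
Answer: 2*√38 ≈ 12.329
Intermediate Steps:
A(V) = 6
G(M, m) = 6*m
√(G(8, -18) - 20*(-13)) = √(6*(-18) - 20*(-13)) = √(-108 + 260) = √152 = 2*√38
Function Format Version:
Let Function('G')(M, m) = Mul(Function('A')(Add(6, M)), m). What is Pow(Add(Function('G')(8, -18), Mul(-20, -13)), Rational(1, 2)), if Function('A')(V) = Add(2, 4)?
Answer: Mul(2, Pow(38, Rational(1, 2))) ≈ 12.329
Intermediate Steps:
Function('A')(V) = 6
Function('G')(M, m) = Mul(6, m)
Pow(Add(Function('G')(8, -18), Mul(-20, -13)), Rational(1, 2)) = Pow(Add(Mul(6, -18), Mul(-20, -13)), Rational(1, 2)) = Pow(Add(-108, 260), Rational(1, 2)) = Pow(152, Rational(1, 2)) = Mul(2, Pow(38, Rational(1, 2)))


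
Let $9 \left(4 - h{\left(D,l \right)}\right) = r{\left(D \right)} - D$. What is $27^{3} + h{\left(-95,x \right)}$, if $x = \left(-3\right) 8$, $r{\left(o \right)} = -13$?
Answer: $\frac{177101}{9} \approx 19678.0$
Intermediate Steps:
$x = -24$
$h{\left(D,l \right)} = \frac{49}{9} + \frac{D}{9}$ ($h{\left(D,l \right)} = 4 - \frac{-13 - D}{9} = 4 + \left(\frac{13}{9} + \frac{D}{9}\right) = \frac{49}{9} + \frac{D}{9}$)
$27^{3} + h{\left(-95,x \right)} = 27^{3} + \left(\frac{49}{9} + \frac{1}{9} \left(-95\right)\right) = 19683 + \left(\frac{49}{9} - \frac{95}{9}\right) = 19683 - \frac{46}{9} = \frac{177101}{9}$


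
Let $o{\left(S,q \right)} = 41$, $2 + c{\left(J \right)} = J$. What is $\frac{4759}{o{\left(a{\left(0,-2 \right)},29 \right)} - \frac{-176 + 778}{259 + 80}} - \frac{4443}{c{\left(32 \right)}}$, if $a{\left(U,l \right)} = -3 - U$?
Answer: $- \frac{3559847}{132970} \approx -26.772$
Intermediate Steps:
$c{\left(J \right)} = -2 + J$
$\frac{4759}{o{\left(a{\left(0,-2 \right)},29 \right)} - \frac{-176 + 778}{259 + 80}} - \frac{4443}{c{\left(32 \right)}} = \frac{4759}{41 - \frac{-176 + 778}{259 + 80}} - \frac{4443}{-2 + 32} = \frac{4759}{41 - \frac{602}{339}} - \frac{4443}{30} = \frac{4759}{41 - 602 \cdot \frac{1}{339}} - \frac{1481}{10} = \frac{4759}{41 - \frac{602}{339}} - \frac{1481}{10} = \frac{4759}{\frac{13297}{339}} - \frac{1481}{10} = 4759 \cdot \frac{339}{13297} - \frac{1481}{10} = \frac{1613301}{13297} - \frac{1481}{10} = - \frac{3559847}{132970}$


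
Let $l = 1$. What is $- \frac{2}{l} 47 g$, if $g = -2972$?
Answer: $279368$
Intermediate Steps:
$- \frac{2}{l} 47 g = - \frac{2}{1} \cdot 47 \left(-2972\right) = \left(-2\right) 1 \cdot 47 \left(-2972\right) = \left(-2\right) 47 \left(-2972\right) = \left(-94\right) \left(-2972\right) = 279368$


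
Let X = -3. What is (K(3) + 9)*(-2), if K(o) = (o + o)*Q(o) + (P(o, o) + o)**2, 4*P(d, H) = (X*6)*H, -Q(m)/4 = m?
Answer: -189/2 ≈ -94.500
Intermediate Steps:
Q(m) = -4*m
P(d, H) = -9*H/2 (P(d, H) = ((-3*6)*H)/4 = (-18*H)/4 = -9*H/2)
K(o) = 17*o**2/4 (K(o) = (o + o)*(-4*o) + (-9*o/2 + o)**2 = (2*o)*(-4*o) + (-7*o/2)**2 = -8*o**2 + 49*o**2/4 = 17*o**2/4)
(K(3) + 9)*(-2) = ((17/4)*3**2 + 9)*(-2) = ((17/4)*9 + 9)*(-2) = (153/4 + 9)*(-2) = (189/4)*(-2) = -189/2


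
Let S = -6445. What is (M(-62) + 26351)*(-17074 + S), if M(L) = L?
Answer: -618290991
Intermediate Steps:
(M(-62) + 26351)*(-17074 + S) = (-62 + 26351)*(-17074 - 6445) = 26289*(-23519) = -618290991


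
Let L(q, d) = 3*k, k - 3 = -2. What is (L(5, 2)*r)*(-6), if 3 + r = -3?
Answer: 108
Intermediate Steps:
k = 1 (k = 3 - 2 = 1)
r = -6 (r = -3 - 3 = -6)
L(q, d) = 3 (L(q, d) = 3*1 = 3)
(L(5, 2)*r)*(-6) = (3*(-6))*(-6) = -18*(-6) = 108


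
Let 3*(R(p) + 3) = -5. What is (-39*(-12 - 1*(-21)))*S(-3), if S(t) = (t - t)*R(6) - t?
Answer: -1053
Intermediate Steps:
R(p) = -14/3 (R(p) = -3 + (⅓)*(-5) = -3 - 5/3 = -14/3)
S(t) = -t (S(t) = (t - t)*(-14/3) - t = 0*(-14/3) - t = 0 - t = -t)
(-39*(-12 - 1*(-21)))*S(-3) = (-39*(-12 - 1*(-21)))*(-1*(-3)) = -39*(-12 + 21)*3 = -39*9*3 = -351*3 = -1053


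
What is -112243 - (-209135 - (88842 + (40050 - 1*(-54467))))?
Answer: 280251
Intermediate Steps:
-112243 - (-209135 - (88842 + (40050 - 1*(-54467)))) = -112243 - (-209135 - (88842 + (40050 + 54467))) = -112243 - (-209135 - (88842 + 94517)) = -112243 - (-209135 - 1*183359) = -112243 - (-209135 - 183359) = -112243 - 1*(-392494) = -112243 + 392494 = 280251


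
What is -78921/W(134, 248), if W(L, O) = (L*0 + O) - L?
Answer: -26307/38 ≈ -692.29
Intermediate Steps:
W(L, O) = O - L (W(L, O) = (0 + O) - L = O - L)
-78921/W(134, 248) = -78921/(248 - 1*134) = -78921/(248 - 134) = -78921/114 = -78921*1/114 = -26307/38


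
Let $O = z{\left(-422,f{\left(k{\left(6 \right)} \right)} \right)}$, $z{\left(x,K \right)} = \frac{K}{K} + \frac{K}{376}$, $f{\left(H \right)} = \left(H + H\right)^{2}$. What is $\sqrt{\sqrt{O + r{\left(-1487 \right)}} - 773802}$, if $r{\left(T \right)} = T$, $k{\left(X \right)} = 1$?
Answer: $\frac{\sqrt{-6837314472 + 94 i \sqrt{13130202}}}{94} \approx 0.021911 + 879.66 i$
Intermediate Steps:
$f{\left(H \right)} = 4 H^{2}$ ($f{\left(H \right)} = \left(2 H\right)^{2} = 4 H^{2}$)
$z{\left(x,K \right)} = 1 + \frac{K}{376}$ ($z{\left(x,K \right)} = 1 + K \frac{1}{376} = 1 + \frac{K}{376}$)
$O = \frac{95}{94}$ ($O = 1 + \frac{4 \cdot 1^{2}}{376} = 1 + \frac{4 \cdot 1}{376} = 1 + \frac{1}{376} \cdot 4 = 1 + \frac{1}{94} = \frac{95}{94} \approx 1.0106$)
$\sqrt{\sqrt{O + r{\left(-1487 \right)}} - 773802} = \sqrt{\sqrt{\frac{95}{94} - 1487} - 773802} = \sqrt{\sqrt{- \frac{139683}{94}} - 773802} = \sqrt{\frac{i \sqrt{13130202}}{94} - 773802} = \sqrt{-773802 + \frac{i \sqrt{13130202}}{94}}$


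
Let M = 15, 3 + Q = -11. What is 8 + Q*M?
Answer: -202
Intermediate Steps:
Q = -14 (Q = -3 - 11 = -14)
8 + Q*M = 8 - 14*15 = 8 - 210 = -202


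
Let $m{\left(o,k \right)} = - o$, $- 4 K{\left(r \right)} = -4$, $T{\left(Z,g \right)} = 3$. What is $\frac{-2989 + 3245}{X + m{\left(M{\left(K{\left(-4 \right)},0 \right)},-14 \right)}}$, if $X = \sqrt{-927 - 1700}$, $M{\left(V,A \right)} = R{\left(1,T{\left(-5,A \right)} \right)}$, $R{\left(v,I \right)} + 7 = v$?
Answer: $\frac{1536}{2663} - \frac{256 i \sqrt{2627}}{2663} \approx 0.57679 - 4.9272 i$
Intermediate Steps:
$K{\left(r \right)} = 1$ ($K{\left(r \right)} = \left(- \frac{1}{4}\right) \left(-4\right) = 1$)
$R{\left(v,I \right)} = -7 + v$
$M{\left(V,A \right)} = -6$ ($M{\left(V,A \right)} = -7 + 1 = -6$)
$X = i \sqrt{2627}$ ($X = \sqrt{-2627} = i \sqrt{2627} \approx 51.254 i$)
$\frac{-2989 + 3245}{X + m{\left(M{\left(K{\left(-4 \right)},0 \right)},-14 \right)}} = \frac{-2989 + 3245}{i \sqrt{2627} - -6} = \frac{256}{i \sqrt{2627} + 6} = \frac{256}{6 + i \sqrt{2627}}$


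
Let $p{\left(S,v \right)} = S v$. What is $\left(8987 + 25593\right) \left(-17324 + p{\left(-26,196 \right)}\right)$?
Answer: $-775283600$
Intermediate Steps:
$\left(8987 + 25593\right) \left(-17324 + p{\left(-26,196 \right)}\right) = \left(8987 + 25593\right) \left(-17324 - 5096\right) = 34580 \left(-17324 - 5096\right) = 34580 \left(-22420\right) = -775283600$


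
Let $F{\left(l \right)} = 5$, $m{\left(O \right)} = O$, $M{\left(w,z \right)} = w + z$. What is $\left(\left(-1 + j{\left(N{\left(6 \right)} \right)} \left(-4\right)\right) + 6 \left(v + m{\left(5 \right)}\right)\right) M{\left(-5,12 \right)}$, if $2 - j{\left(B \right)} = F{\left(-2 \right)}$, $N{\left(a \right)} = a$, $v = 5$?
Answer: $497$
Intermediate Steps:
$j{\left(B \right)} = -3$ ($j{\left(B \right)} = 2 - 5 = -3$)
$\left(\left(-1 + j{\left(N{\left(6 \right)} \right)} \left(-4\right)\right) + 6 \left(v + m{\left(5 \right)}\right)\right) M{\left(-5,12 \right)} = \left(\left(-1 - -12\right) + 6 \left(5 + 5\right)\right) \left(-5 + 12\right) = \left(\left(-1 + 12\right) + 6 \cdot 10\right) 7 = \left(11 + 60\right) 7 = 71 \cdot 7 = 497$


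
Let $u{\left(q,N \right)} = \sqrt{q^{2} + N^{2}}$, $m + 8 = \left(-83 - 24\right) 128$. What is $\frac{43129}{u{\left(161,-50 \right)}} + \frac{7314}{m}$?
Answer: $- \frac{1219}{2284} + \frac{43129 \sqrt{28421}}{28421} \approx 255.3$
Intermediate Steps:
$m = -13704$ ($m = -8 + \left(-83 - 24\right) 128 = -8 - 13696 = -13704$)
$u{\left(q,N \right)} = \sqrt{N^{2} + q^{2}}$
$\frac{43129}{u{\left(161,-50 \right)}} + \frac{7314}{m} = \frac{43129}{\sqrt{\left(-50\right)^{2} + 161^{2}}} + \frac{7314}{-13704} = \frac{43129}{\sqrt{2500 + 25921}} + 7314 \left(- \frac{1}{13704}\right) = \frac{43129}{\sqrt{28421}} - \frac{1219}{2284} = 43129 \frac{\sqrt{28421}}{28421} - \frac{1219}{2284} = \frac{43129 \sqrt{28421}}{28421} - \frac{1219}{2284} = - \frac{1219}{2284} + \frac{43129 \sqrt{28421}}{28421}$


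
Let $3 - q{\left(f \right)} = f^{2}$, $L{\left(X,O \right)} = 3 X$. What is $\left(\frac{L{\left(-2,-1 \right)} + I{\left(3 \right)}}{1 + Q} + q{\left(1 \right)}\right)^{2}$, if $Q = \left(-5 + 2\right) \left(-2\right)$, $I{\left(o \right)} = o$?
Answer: $\frac{121}{49} \approx 2.4694$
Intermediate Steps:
$Q = 6$ ($Q = \left(-3\right) \left(-2\right) = 6$)
$q{\left(f \right)} = 3 - f^{2}$
$\left(\frac{L{\left(-2,-1 \right)} + I{\left(3 \right)}}{1 + Q} + q{\left(1 \right)}\right)^{2} = \left(\frac{3 \left(-2\right) + 3}{1 + 6} + \left(3 - 1^{2}\right)\right)^{2} = \left(\frac{-6 + 3}{7} + \left(3 - 1\right)\right)^{2} = \left(\left(-3\right) \frac{1}{7} + \left(3 - 1\right)\right)^{2} = \left(- \frac{3}{7} + 2\right)^{2} = \left(\frac{11}{7}\right)^{2} = \frac{121}{49}$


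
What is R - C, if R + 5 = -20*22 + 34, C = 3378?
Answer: -3789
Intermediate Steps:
R = -411 (R = -5 + (-20*22 + 34) = -5 + (-440 + 34) = -5 - 406 = -411)
R - C = -411 - 1*3378 = -411 - 3378 = -3789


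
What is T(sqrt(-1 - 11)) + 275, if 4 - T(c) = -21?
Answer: 300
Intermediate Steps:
T(c) = 25 (T(c) = 4 - 1*(-21) = 4 + 21 = 25)
T(sqrt(-1 - 11)) + 275 = 25 + 275 = 300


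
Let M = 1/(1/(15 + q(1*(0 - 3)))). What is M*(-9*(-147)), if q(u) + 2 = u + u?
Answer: 9261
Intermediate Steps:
q(u) = -2 + 2*u (q(u) = -2 + (u + u) = -2 + 2*u)
M = 7 (M = 1/(1/(15 + (-2 + 2*(1*(0 - 3))))) = 1/(1/(15 + (-2 + 2*(1*(-3))))) = 1/(1/(15 + (-2 + 2*(-3)))) = 1/(1/(15 + (-2 - 6))) = 1/(1/(15 - 8)) = 1/(1/7) = 7)
M*(-9*(-147)) = 7*(-9*(-147)) = 7*1323 = 9261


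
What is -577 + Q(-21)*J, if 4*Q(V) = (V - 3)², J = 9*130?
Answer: 167903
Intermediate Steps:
J = 1170
Q(V) = (-3 + V)²/4 (Q(V) = (V - 3)²/4 = (-3 + V)²/4)
-577 + Q(-21)*J = -577 + ((-3 - 21)²/4)*1170 = -577 + ((¼)*(-24)²)*1170 = -577 + ((¼)*576)*1170 = -577 + 144*1170 = -577 + 168480 = 167903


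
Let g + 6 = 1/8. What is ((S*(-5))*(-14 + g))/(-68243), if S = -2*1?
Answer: 795/272972 ≈ 0.0029124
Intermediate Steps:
g = -47/8 (g = -6 + 1/8 = -6 + ⅛ = -47/8 ≈ -5.8750)
S = -2
((S*(-5))*(-14 + g))/(-68243) = ((-2*(-5))*(-14 - 47/8))/(-68243) = (10*(-159/8))*(-1/68243) = -795/4*(-1/68243) = 795/272972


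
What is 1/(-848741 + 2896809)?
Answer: 1/2048068 ≈ 4.8826e-7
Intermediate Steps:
1/(-848741 + 2896809) = 1/2048068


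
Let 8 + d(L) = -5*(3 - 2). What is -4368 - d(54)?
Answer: -4355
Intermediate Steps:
d(L) = -13 (d(L) = -8 - 5*(3 - 2) = -8 - 5*1 = -8 - 5 = -13)
-4368 - d(54) = -4368 - 1*(-13) = -4368 + 13 = -4355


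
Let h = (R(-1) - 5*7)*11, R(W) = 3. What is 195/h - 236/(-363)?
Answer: 1117/11616 ≈ 0.096160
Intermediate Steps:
h = -352 (h = (3 - 5*7)*11 = (3 - 35)*11 = -32*11 = -352)
195/h - 236/(-363) = 195/(-352) - 236/(-363) = 195*(-1/352) - 236*(-1/363) = -195/352 + 236/363 = 1117/11616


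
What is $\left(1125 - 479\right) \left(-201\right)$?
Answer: $-129846$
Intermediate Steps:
$\left(1125 - 479\right) \left(-201\right) = 646 \left(-201\right) = -129846$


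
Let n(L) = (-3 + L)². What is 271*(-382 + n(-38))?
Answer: 352029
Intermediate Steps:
271*(-382 + n(-38)) = 271*(-382 + (-3 - 38)²) = 271*(-382 + (-41)²) = 271*(-382 + 1681) = 271*1299 = 352029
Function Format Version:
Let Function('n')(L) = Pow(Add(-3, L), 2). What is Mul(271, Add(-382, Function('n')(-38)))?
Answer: 352029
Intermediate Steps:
Mul(271, Add(-382, Function('n')(-38))) = Mul(271, Add(-382, Pow(Add(-3, -38), 2))) = Mul(271, Add(-382, Pow(-41, 2))) = Mul(271, Add(-382, 1681)) = Mul(271, 1299) = 352029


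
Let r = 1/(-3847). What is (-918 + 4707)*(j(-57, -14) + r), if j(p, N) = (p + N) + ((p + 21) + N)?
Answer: -1763734032/3847 ≈ -4.5847e+5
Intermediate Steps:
j(p, N) = 21 + 2*N + 2*p (j(p, N) = (N + p) + ((21 + p) + N) = (N + p) + (21 + N + p) = 21 + 2*N + 2*p)
r = -1/3847 ≈ -0.00025994
(-918 + 4707)*(j(-57, -14) + r) = (-918 + 4707)*((21 + 2*(-14) + 2*(-57)) - 1/3847) = 3789*((21 - 28 - 114) - 1/3847) = 3789*(-121 - 1/3847) = 3789*(-465488/3847) = -1763734032/3847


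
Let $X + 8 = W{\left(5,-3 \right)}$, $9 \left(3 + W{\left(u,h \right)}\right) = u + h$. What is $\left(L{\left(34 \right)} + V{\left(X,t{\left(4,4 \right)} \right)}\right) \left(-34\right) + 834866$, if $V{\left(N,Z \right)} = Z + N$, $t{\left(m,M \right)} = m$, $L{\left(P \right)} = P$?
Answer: $\frac{7505464}{9} \approx 8.3394 \cdot 10^{5}$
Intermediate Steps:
$W{\left(u,h \right)} = -3 + \frac{h}{9} + \frac{u}{9}$ ($W{\left(u,h \right)} = -3 + \frac{u + h}{9} = -3 + \frac{h + u}{9} = -3 + \left(\frac{h}{9} + \frac{u}{9}\right) = -3 + \frac{h}{9} + \frac{u}{9}$)
$X = - \frac{97}{9}$ ($X = -8 + \left(-3 + \frac{1}{9} \left(-3\right) + \frac{1}{9} \cdot 5\right) = -8 - \frac{25}{9} = - \frac{97}{9} \approx -10.778$)
$V{\left(N,Z \right)} = N + Z$
$\left(L{\left(34 \right)} + V{\left(X,t{\left(4,4 \right)} \right)}\right) \left(-34\right) + 834866 = \left(34 + \left(- \frac{97}{9} + 4\right)\right) \left(-34\right) + 834866 = \left(34 - \frac{61}{9}\right) \left(-34\right) + 834866 = \frac{245}{9} \left(-34\right) + 834866 = - \frac{8330}{9} + 834866 = \frac{7505464}{9}$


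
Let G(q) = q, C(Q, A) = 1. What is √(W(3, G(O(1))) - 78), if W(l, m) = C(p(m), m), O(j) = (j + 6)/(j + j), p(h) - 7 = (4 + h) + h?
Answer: I*√77 ≈ 8.775*I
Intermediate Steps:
p(h) = 11 + 2*h (p(h) = 7 + ((4 + h) + h) = 7 + (4 + 2*h) = 11 + 2*h)
O(j) = (6 + j)/(2*j) (O(j) = (6 + j)/((2*j)) = (6 + j)*(1/(2*j)) = (6 + j)/(2*j))
W(l, m) = 1
√(W(3, G(O(1))) - 78) = √(1 - 78) = √(-77) = I*√77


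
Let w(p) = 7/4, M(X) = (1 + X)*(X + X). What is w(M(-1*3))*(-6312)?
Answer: -11046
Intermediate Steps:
M(X) = 2*X*(1 + X) (M(X) = (1 + X)*(2*X) = 2*X*(1 + X))
w(p) = 7/4 (w(p) = 7*(¼) = 7/4)
w(M(-1*3))*(-6312) = (7/4)*(-6312) = -11046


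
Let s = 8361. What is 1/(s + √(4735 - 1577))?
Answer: 8361/69903163 - √3158/69903163 ≈ 0.00011880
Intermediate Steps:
1/(s + √(4735 - 1577)) = 1/(8361 + √(4735 - 1577)) = 1/(8361 + √3158)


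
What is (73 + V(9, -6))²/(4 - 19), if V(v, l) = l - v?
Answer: -3364/15 ≈ -224.27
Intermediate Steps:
(73 + V(9, -6))²/(4 - 19) = (73 + (-6 - 1*9))²/(4 - 19) = (73 + (-6 - 9))²/(-15) = (73 - 15)²*(-1/15) = 58²*(-1/15) = 3364*(-1/15) = -3364/15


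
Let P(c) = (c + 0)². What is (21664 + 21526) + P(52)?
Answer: 45894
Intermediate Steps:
P(c) = c²
(21664 + 21526) + P(52) = (21664 + 21526) + 52² = 43190 + 2704 = 45894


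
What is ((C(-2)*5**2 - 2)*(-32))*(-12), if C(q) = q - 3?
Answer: -48768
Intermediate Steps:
C(q) = -3 + q
((C(-2)*5**2 - 2)*(-32))*(-12) = (((-3 - 2)*5**2 - 2)*(-32))*(-12) = ((-5*25 - 2)*(-32))*(-12) = ((-125 - 2)*(-32))*(-12) = -127*(-32)*(-12) = 4064*(-12) = -48768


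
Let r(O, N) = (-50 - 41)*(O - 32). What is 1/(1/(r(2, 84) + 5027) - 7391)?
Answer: -7757/57331986 ≈ -0.00013530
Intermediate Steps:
r(O, N) = 2912 - 91*O (r(O, N) = -91*(-32 + O) = 2912 - 91*O)
1/(1/(r(2, 84) + 5027) - 7391) = 1/(1/((2912 - 91*2) + 5027) - 7391) = 1/(1/((2912 - 182) + 5027) - 7391) = 1/(1/(2730 + 5027) - 7391) = 1/(1/7757 - 7391) = 1/(-57331986/7757) = -7757/57331986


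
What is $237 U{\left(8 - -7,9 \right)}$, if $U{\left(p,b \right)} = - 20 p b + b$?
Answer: $-637767$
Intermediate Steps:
$U{\left(p,b \right)} = b - 20 b p$ ($U{\left(p,b \right)} = - 20 b p + b = b - 20 b p$)
$237 U{\left(8 - -7,9 \right)} = 237 \cdot 9 \left(1 - 20 \left(8 - -7\right)\right) = 237 \cdot 9 \left(1 - 20 \left(8 + 7\right)\right) = 237 \cdot 9 \left(1 - 300\right) = 237 \cdot 9 \left(-299\right) = 237 \left(-2691\right) = -637767$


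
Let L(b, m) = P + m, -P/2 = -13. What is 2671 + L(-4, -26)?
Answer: 2671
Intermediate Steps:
P = 26 (P = -2*(-13) = 26)
L(b, m) = 26 + m
2671 + L(-4, -26) = 2671 + (26 - 26) = 2671 + 0 = 2671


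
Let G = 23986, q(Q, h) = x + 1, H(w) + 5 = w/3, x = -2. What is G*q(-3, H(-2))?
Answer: -23986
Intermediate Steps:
H(w) = -5 + w/3
q(Q, h) = -1 (q(Q, h) = -2 + 1 = -1)
G*q(-3, H(-2)) = 23986*(-1) = -23986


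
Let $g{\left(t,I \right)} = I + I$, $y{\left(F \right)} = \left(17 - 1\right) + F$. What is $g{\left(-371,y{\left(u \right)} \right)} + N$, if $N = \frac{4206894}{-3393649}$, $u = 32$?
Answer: $\frac{321583410}{3393649} \approx 94.76$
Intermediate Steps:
$y{\left(F \right)} = 16 + F$
$g{\left(t,I \right)} = 2 I$
$N = - \frac{4206894}{3393649}$ ($N = 4206894 \left(- \frac{1}{3393649}\right) = - \frac{4206894}{3393649} \approx -1.2396$)
$g{\left(-371,y{\left(u \right)} \right)} + N = 2 \left(16 + 32\right) - \frac{4206894}{3393649} = 2 \cdot 48 - \frac{4206894}{3393649} = 96 - \frac{4206894}{3393649} = \frac{321583410}{3393649}$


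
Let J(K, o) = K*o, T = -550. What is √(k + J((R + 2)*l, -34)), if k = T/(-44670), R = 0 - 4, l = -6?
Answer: I*√8141022627/4467 ≈ 20.199*I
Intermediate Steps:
R = -4
k = 55/4467 (k = -550/(-44670) = -550*(-1/44670) = 55/4467 ≈ 0.012313)
√(k + J((R + 2)*l, -34)) = √(55/4467 + ((-4 + 2)*(-6))*(-34)) = √(55/4467 - 2*(-6)*(-34)) = √(55/4467 + 12*(-34)) = √(55/4467 - 408) = √(-1822481/4467) = I*√8141022627/4467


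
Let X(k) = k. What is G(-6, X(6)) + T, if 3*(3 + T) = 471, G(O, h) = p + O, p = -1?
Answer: 147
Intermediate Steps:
G(O, h) = -1 + O
T = 154 (T = -3 + (1/3)*471 = -3 + 157 = 154)
G(-6, X(6)) + T = (-1 - 6) + 154 = -7 + 154 = 147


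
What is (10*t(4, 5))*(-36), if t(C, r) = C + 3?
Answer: -2520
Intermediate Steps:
t(C, r) = 3 + C
(10*t(4, 5))*(-36) = (10*(3 + 4))*(-36) = (10*7)*(-36) = 70*(-36) = -2520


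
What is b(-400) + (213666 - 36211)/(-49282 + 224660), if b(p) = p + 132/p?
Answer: -3501580987/8768900 ≈ -399.32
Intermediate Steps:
b(-400) + (213666 - 36211)/(-49282 + 224660) = (-400 + 132/(-400)) + (213666 - 36211)/(-49282 + 224660) = (-400 + 132*(-1/400)) + 177455/175378 = (-400 - 33/100) + 177455*(1/175378) = -40033/100 + 177455/175378 = -3501580987/8768900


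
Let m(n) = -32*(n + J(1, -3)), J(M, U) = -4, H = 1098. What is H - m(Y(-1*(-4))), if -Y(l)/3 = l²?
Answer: -566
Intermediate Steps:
Y(l) = -3*l²
m(n) = 128 - 32*n (m(n) = -32*(n - 4) = -32*(-4 + n) = 128 - 32*n)
H - m(Y(-1*(-4))) = 1098 - (128 - (-96)*(-1*(-4))²) = 1098 - (128 - (-96)*4²) = 1098 - (128 - (-96)*16) = 1098 - (128 - 32*(-48)) = 1098 - (128 + 1536) = 1098 - 1*1664 = 1098 - 1664 = -566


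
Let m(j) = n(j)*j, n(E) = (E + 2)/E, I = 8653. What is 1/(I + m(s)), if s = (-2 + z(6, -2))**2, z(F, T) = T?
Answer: 1/8671 ≈ 0.00011533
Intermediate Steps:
s = 16 (s = (-2 - 2)**2 = (-4)**2 = 16)
n(E) = (2 + E)/E
m(j) = 2 + j (m(j) = ((2 + j)/j)*j = 2 + j)
1/(I + m(s)) = 1/(8653 + (2 + 16)) = 1/(8653 + 18) = 1/8671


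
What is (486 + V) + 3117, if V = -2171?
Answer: 1432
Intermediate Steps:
(486 + V) + 3117 = (486 - 2171) + 3117 = -1685 + 3117 = 1432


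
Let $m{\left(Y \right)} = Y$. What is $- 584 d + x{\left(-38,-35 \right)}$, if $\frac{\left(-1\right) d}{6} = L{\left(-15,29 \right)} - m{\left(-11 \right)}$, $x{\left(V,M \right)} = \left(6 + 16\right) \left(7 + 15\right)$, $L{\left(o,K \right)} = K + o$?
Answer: $88084$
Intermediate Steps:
$x{\left(V,M \right)} = 484$ ($x{\left(V,M \right)} = 22 \cdot 22 = 484$)
$d = -150$ ($d = - 6 \left(\left(29 - 15\right) - -11\right) = - 6 \left(14 + 11\right) = \left(-6\right) 25 = -150$)
$- 584 d + x{\left(-38,-35 \right)} = \left(-584\right) \left(-150\right) + 484 = 87600 + 484 = 88084$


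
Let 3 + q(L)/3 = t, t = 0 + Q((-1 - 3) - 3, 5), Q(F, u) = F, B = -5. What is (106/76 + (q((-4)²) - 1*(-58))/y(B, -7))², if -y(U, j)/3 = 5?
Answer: 72361/324900 ≈ 0.22272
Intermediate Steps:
y(U, j) = -15 (y(U, j) = -3*5 = -15)
t = -7 (t = 0 + ((-1 - 3) - 3) = 0 + (-4 - 3) = 0 - 7 = -7)
q(L) = -30 (q(L) = -9 + 3*(-7) = -9 - 21 = -30)
(106/76 + (q((-4)²) - 1*(-58))/y(B, -7))² = (106/76 + (-30 - 1*(-58))/(-15))² = (106*(1/76) + (-30 + 58)*(-1/15))² = (53/38 + 28*(-1/15))² = (53/38 - 28/15)² = (-269/570)² = 72361/324900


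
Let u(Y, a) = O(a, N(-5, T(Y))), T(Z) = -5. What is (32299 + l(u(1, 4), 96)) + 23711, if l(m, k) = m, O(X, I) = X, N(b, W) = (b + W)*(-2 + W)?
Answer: 56014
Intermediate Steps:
N(b, W) = (-2 + W)*(W + b) (N(b, W) = (W + b)*(-2 + W) = (-2 + W)*(W + b))
u(Y, a) = a
(32299 + l(u(1, 4), 96)) + 23711 = (32299 + 4) + 23711 = 32303 + 23711 = 56014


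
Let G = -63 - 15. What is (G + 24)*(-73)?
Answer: 3942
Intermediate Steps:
G = -78
(G + 24)*(-73) = (-78 + 24)*(-73) = -54*(-73) = 3942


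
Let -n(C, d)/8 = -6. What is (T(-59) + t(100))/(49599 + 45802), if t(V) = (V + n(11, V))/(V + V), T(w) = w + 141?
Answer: 4137/4770050 ≈ 0.00086729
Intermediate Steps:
T(w) = 141 + w
n(C, d) = 48 (n(C, d) = -8*(-6) = 48)
t(V) = (48 + V)/(2*V) (t(V) = (V + 48)/(V + V) = (48 + V)/((2*V)) = (48 + V)*(1/(2*V)) = (48 + V)/(2*V))
(T(-59) + t(100))/(49599 + 45802) = ((141 - 59) + (½)*(48 + 100)/100)/(49599 + 45802) = (82 + (½)*(1/100)*148)/95401 = (82 + 37/50)*(1/95401) = (4137/50)*(1/95401) = 4137/4770050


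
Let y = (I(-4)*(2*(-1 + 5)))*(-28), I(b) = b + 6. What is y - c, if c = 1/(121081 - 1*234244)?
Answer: -50697023/113163 ≈ -448.00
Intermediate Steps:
I(b) = 6 + b
c = -1/113163 (c = 1/(121081 - 234244) = 1/(-113163) = -1/113163 ≈ -8.8368e-6)
y = -448 (y = ((6 - 4)*(2*(-1 + 5)))*(-28) = (2*(2*4))*(-28) = (2*8)*(-28) = 16*(-28) = -448)
y - c = -448 - 1*(-1/113163) = -448 + 1/113163 = -50697023/113163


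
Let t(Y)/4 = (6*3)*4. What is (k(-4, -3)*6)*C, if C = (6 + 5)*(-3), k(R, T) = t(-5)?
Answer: -57024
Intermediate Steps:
t(Y) = 288 (t(Y) = 4*((6*3)*4) = 4*(18*4) = 4*72 = 288)
k(R, T) = 288
C = -33 (C = 11*(-3) = -33)
(k(-4, -3)*6)*C = (288*6)*(-33) = 1728*(-33) = -57024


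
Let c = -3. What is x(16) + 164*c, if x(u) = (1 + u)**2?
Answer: -203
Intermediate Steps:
x(16) + 164*c = (1 + 16)**2 + 164*(-3) = 17**2 - 492 = 289 - 492 = -203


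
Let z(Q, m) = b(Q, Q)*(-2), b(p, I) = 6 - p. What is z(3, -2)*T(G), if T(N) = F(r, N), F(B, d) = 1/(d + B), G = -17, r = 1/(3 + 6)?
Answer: 27/76 ≈ 0.35526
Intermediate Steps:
r = 1/9 ≈ 0.11111
F(B, d) = 1/(B + d)
z(Q, m) = -12 + 2*Q (z(Q, m) = (6 - Q)*(-2) = -12 + 2*Q)
T(N) = 1/(1/9 + N)
z(3, -2)*T(G) = (-12 + 2*3)*(9/(1 + 9*(-17))) = (-12 + 6)*(9/(1 - 153)) = -54/(-152) = -54*(-1)/152 = -6*(-9/152) = 27/76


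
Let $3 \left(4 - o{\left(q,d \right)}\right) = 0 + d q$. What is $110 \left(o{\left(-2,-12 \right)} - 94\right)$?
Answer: $-10780$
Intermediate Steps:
$o{\left(q,d \right)} = 4 - \frac{d q}{3}$ ($o{\left(q,d \right)} = 4 - \frac{0 + d q}{3} = 4 - \frac{d q}{3}$)
$110 \left(o{\left(-2,-12 \right)} - 94\right) = 110 \left(\left(4 - \left(-4\right) \left(-2\right)\right) - 94\right) = 110 \left(\left(4 - 8\right) - 94\right) = 110 \left(-4 - 94\right) = 110 \left(-98\right) = -10780$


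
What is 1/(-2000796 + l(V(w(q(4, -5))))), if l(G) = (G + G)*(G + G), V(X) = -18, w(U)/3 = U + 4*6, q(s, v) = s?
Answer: -1/1999500 ≈ -5.0012e-7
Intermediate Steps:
w(U) = 72 + 3*U (w(U) = 3*(U + 4*6) = 3*(U + 24) = 3*(24 + U) = 72 + 3*U)
l(G) = 4*G² (l(G) = (2*G)*(2*G) = 4*G²)
1/(-2000796 + l(V(w(q(4, -5))))) = 1/(-2000796 + 4*(-18)²) = 1/(-2000796 + 4*324) = 1/(-2000796 + 1296) = 1/(-1999500) = -1/1999500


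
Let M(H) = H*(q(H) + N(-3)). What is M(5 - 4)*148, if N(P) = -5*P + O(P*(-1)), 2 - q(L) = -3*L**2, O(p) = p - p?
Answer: 2960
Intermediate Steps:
O(p) = 0
q(L) = 2 + 3*L**2 (q(L) = 2 - (-3)*L**2 = 2 + 3*L**2)
N(P) = -5*P (N(P) = -5*P + 0 = -5*P)
M(H) = H*(17 + 3*H**2) (M(H) = H*((2 + 3*H**2) - 5*(-3)) = H*((2 + 3*H**2) + 15) = H*(17 + 3*H**2))
M(5 - 4)*148 = ((5 - 4)*(17 + 3*(5 - 4)**2))*148 = (1*(17 + 3*1**2))*148 = (1*(17 + 3*1))*148 = (1*(17 + 3))*148 = (1*20)*148 = 20*148 = 2960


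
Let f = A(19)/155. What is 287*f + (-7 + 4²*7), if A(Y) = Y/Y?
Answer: 16562/155 ≈ 106.85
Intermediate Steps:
A(Y) = 1
f = 1/155 ≈ 0.0064516
287*f + (-7 + 4²*7) = 287*(1/155) + (-7 + 4²*7) = 287/155 + (-7 + 16*7) = 287/155 + (-7 + 112) = 287/155 + 105 = 16562/155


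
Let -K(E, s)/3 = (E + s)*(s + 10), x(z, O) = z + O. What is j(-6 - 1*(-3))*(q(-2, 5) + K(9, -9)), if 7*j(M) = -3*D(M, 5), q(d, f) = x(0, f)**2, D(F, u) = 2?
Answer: -150/7 ≈ -21.429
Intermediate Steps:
x(z, O) = O + z
q(d, f) = f**2 (q(d, f) = (f + 0)**2 = f**2)
K(E, s) = -3*(10 + s)*(E + s) (K(E, s) = -3*(E + s)*(s + 10) = -3*(E + s)*(10 + s) = -3*(10 + s)*(E + s))
j(M) = -6/7 (j(M) = (-3*2)/7 = (1/7)*(-6) = -6/7)
j(-6 - 1*(-3))*(q(-2, 5) + K(9, -9)) = -6*(5**2 + (-30*9 - 30*(-9) - 3*(-9)**2 - 3*9*(-9)))/7 = -6*(25 + (-270 + 270 - 3*81 + 243))/7 = -6*(25 + (-270 + 270 - 243 + 243))/7 = -6*(25 + 0)/7 = -6/7*25 = -150/7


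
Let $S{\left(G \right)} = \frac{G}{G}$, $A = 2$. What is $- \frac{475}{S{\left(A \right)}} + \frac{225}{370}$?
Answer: $- \frac{35105}{74} \approx -474.39$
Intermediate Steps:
$S{\left(G \right)} = 1$
$- \frac{475}{S{\left(A \right)}} + \frac{225}{370} = - \frac{475}{1} + \frac{225}{370} = \left(-475\right) 1 + 225 \cdot \frac{1}{370} = -475 + \frac{45}{74} = - \frac{35105}{74}$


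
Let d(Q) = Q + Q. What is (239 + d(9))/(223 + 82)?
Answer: 257/305 ≈ 0.84262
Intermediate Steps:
d(Q) = 2*Q
(239 + d(9))/(223 + 82) = (239 + 2*9)/(223 + 82) = (239 + 18)/305 = 257*(1/305) = 257/305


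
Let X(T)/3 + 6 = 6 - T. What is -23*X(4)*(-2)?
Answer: -552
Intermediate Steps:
X(T) = -3*T (X(T) = -18 + 3*(6 - T) = -18 + (18 - 3*T) = -3*T)
-23*X(4)*(-2) = -(-69)*4*(-2) = -23*(-12)*(-2) = 276*(-2) = -552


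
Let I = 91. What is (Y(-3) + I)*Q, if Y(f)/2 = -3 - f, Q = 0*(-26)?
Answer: 0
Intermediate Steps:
Q = 0
Y(f) = -6 - 2*f (Y(f) = 2*(-3 - f) = -6 - 2*f)
(Y(-3) + I)*Q = ((-6 - 2*(-3)) + 91)*0 = ((-6 + 6) + 91)*0 = (0 + 91)*0 = 91*0 = 0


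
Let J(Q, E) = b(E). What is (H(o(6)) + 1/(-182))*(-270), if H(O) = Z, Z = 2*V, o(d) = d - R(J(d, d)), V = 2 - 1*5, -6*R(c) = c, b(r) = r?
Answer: 147555/91 ≈ 1621.5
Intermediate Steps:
J(Q, E) = E
R(c) = -c/6
V = -3 (V = 2 - 5 = -3)
o(d) = 7*d/6 (o(d) = d - (-1)*d/6 = d + d/6 = 7*d/6)
Z = -6 (Z = 2*(-3) = -6)
H(O) = -6
(H(o(6)) + 1/(-182))*(-270) = (-6 + 1/(-182))*(-270) = (-6 - 1/182)*(-270) = -1093/182*(-270) = 147555/91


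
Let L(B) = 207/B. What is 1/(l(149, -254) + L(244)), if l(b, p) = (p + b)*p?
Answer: 244/6507687 ≈ 3.7494e-5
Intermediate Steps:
l(b, p) = p*(b + p) (l(b, p) = (b + p)*p = p*(b + p))
1/(l(149, -254) + L(244)) = 1/(-254*(149 - 254) + 207/244) = 1/(-254*(-105) + 207*(1/244)) = 1/(26670 + 207/244) = 1/(6507687/244) = 244/6507687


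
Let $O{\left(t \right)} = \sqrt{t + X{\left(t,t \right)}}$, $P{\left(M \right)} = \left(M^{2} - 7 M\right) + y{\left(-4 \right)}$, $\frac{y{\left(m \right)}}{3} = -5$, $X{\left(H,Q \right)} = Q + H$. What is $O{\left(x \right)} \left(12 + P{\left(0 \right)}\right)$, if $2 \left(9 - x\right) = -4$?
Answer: $- 3 \sqrt{33} \approx -17.234$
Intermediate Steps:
$X{\left(H,Q \right)} = H + Q$
$y{\left(m \right)} = -15$ ($y{\left(m \right)} = 3 \left(-5\right) = -15$)
$P{\left(M \right)} = -15 + M^{2} - 7 M$ ($P{\left(M \right)} = \left(M^{2} - 7 M\right) - 15 = -15 + M^{2} - 7 M$)
$x = 11$ ($x = 9 - -2 = 9 + 2 = 11$)
$O{\left(t \right)} = \sqrt{3} \sqrt{t}$ ($O{\left(t \right)} = \sqrt{t + \left(t + t\right)} = \sqrt{t + 2 t} = \sqrt{3 t} = \sqrt{3} \sqrt{t}$)
$O{\left(x \right)} \left(12 + P{\left(0 \right)}\right) = \sqrt{3} \sqrt{11} \left(12 - \left(15 - 0^{2}\right)\right) = \sqrt{33} \left(12 + \left(-15 + 0 + 0\right)\right) = \sqrt{33} \left(12 - 15\right) = \sqrt{33} \left(-3\right) = - 3 \sqrt{33}$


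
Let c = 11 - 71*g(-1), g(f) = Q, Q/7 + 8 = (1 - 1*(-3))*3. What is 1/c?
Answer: -1/1977 ≈ -0.00050582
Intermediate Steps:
Q = 28 (Q = -56 + 7*((1 - 1*(-3))*3) = -56 + 7*((1 + 3)*3) = -56 + 7*(4*3) = -56 + 7*12 = -56 + 84 = 28)
g(f) = 28
c = -1977 (c = 11 - 71*28 = 11 - 1988 = -1977)
1/c = 1/(-1977) = -1/1977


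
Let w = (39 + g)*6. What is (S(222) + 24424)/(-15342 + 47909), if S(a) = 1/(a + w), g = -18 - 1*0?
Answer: 8499553/11333316 ≈ 0.74996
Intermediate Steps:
g = -18 (g = -18 + 0 = -18)
w = 126 (w = (39 - 18)*6 = 21*6 = 126)
S(a) = 1/(126 + a) (S(a) = 1/(a + 126) = 1/(126 + a))
(S(222) + 24424)/(-15342 + 47909) = (1/(126 + 222) + 24424)/(-15342 + 47909) = (1/348 + 24424)/32567 = (1/348 + 24424)*(1/32567) = (8499553/348)*(1/32567) = 8499553/11333316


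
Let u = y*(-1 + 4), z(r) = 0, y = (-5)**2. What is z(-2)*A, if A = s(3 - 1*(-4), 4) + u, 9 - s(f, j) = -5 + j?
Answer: 0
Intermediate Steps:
y = 25
s(f, j) = 14 - j (s(f, j) = 9 - (-5 + j) = 9 + (5 - j) = 14 - j)
u = 75 (u = 25*(-1 + 4) = 25*3 = 75)
A = 85 (A = (14 - 1*4) + 75 = (14 - 4) + 75 = 10 + 75 = 85)
z(-2)*A = 0*85 = 0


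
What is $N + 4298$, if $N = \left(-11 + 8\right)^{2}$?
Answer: $4307$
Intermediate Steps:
$N = 9$ ($N = \left(-3\right)^{2} = 9$)
$N + 4298 = 9 + 4298 = 4307$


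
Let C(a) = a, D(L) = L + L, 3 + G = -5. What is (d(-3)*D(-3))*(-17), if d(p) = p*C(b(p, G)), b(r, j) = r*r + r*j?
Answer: -10098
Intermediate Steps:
G = -8 (G = -3 - 5 = -8)
b(r, j) = r² + j*r
D(L) = 2*L
d(p) = p²*(-8 + p) (d(p) = p*(p*(-8 + p)) = p²*(-8 + p))
(d(-3)*D(-3))*(-17) = (((-3)²*(-8 - 3))*(2*(-3)))*(-17) = ((9*(-11))*(-6))*(-17) = -99*(-6)*(-17) = 594*(-17) = -10098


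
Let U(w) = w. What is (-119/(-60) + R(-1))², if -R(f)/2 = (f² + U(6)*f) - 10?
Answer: 3682561/3600 ≈ 1022.9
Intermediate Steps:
R(f) = 20 - 12*f - 2*f² (R(f) = -2*((f² + 6*f) - 10) = -2*(-10 + f² + 6*f) = 20 - 12*f - 2*f²)
(-119/(-60) + R(-1))² = (-119/(-60) + (20 - 12*(-1) - 2*(-1)²))² = (-119*(-1/60) + (20 + 12 - 2*1))² = (119/60 + (20 + 12 - 2))² = (119/60 + 30)² = (1919/60)² = 3682561/3600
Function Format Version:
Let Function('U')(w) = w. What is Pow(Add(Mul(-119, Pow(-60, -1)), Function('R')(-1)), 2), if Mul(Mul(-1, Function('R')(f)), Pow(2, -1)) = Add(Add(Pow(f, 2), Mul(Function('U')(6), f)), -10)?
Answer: Rational(3682561, 3600) ≈ 1022.9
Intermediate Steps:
Function('R')(f) = Add(20, Mul(-12, f), Mul(-2, Pow(f, 2))) (Function('R')(f) = Mul(-2, Add(Add(Pow(f, 2), Mul(6, f)), -10)) = Mul(-2, Add(-10, Pow(f, 2), Mul(6, f))) = Add(20, Mul(-12, f), Mul(-2, Pow(f, 2))))
Pow(Add(Mul(-119, Pow(-60, -1)), Function('R')(-1)), 2) = Pow(Add(Mul(-119, Pow(-60, -1)), Add(20, Mul(-12, -1), Mul(-2, Pow(-1, 2)))), 2) = Pow(Add(Mul(-119, Rational(-1, 60)), Add(20, 12, Mul(-2, 1))), 2) = Pow(Add(Rational(119, 60), Add(20, 12, -2)), 2) = Pow(Add(Rational(119, 60), 30), 2) = Pow(Rational(1919, 60), 2) = Rational(3682561, 3600)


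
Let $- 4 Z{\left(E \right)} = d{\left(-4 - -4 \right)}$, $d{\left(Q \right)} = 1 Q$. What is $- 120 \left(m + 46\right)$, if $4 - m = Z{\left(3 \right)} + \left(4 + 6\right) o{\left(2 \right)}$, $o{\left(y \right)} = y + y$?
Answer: $-1200$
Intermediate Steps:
$o{\left(y \right)} = 2 y$
$d{\left(Q \right)} = Q$
$Z{\left(E \right)} = 0$ ($Z{\left(E \right)} = - \frac{-4 - -4}{4} = - \frac{-4 + 4}{4} = \left(- \frac{1}{4}\right) 0 = 0$)
$m = -36$ ($m = 4 - \left(0 + \left(4 + 6\right) 2 \cdot 2\right) = 4 - \left(0 + 10 \cdot 4\right) = 4 - \left(0 + 40\right) = 4 - 40 = -36$)
$- 120 \left(m + 46\right) = - 120 \left(-36 + 46\right) = \left(-120\right) 10 = -1200$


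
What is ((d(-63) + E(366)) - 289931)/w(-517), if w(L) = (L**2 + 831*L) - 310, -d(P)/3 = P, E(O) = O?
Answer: 36172/20331 ≈ 1.7792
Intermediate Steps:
d(P) = -3*P
w(L) = -310 + L**2 + 831*L
((d(-63) + E(366)) - 289931)/w(-517) = ((-3*(-63) + 366) - 289931)/(-310 + (-517)**2 + 831*(-517)) = ((189 + 366) - 289931)/(-310 + 267289 - 429627) = (555 - 289931)/(-162648) = -289376*(-1/162648) = 36172/20331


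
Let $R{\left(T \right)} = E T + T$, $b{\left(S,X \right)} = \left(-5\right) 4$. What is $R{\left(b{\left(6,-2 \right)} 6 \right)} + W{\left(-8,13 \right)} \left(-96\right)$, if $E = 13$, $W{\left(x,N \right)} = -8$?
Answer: $-912$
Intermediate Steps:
$b{\left(S,X \right)} = -20$
$R{\left(T \right)} = 14 T$ ($R{\left(T \right)} = 13 T + T = 14 T$)
$R{\left(b{\left(6,-2 \right)} 6 \right)} + W{\left(-8,13 \right)} \left(-96\right) = 14 \left(\left(-20\right) 6\right) - -768 = 14 \left(-120\right) + 768 = -1680 + 768 = -912$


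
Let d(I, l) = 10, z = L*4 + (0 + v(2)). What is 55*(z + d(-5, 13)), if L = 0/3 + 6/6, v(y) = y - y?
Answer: 770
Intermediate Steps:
v(y) = 0
L = 1 (L = 0*(⅓) + 6*(⅙) = 0 + 1 = 1)
z = 4 (z = 1*4 + (0 + 0) = 4 + 0 = 4)
55*(z + d(-5, 13)) = 55*(4 + 10) = 55*14 = 770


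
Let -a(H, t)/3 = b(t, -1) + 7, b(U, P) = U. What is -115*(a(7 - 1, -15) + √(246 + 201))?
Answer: -2760 - 115*√447 ≈ -5191.4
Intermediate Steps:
a(H, t) = -21 - 3*t (a(H, t) = -3*(t + 7) = -3*(7 + t) = -21 - 3*t)
-115*(a(7 - 1, -15) + √(246 + 201)) = -115*((-21 - 3*(-15)) + √(246 + 201)) = -115*((-21 + 45) + √447) = -115*(24 + √447) = -2760 - 115*√447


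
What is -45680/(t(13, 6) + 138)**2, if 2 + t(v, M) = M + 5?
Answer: -45680/21609 ≈ -2.1139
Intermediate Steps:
t(v, M) = 3 + M (t(v, M) = -2 + (M + 5) = -2 + (5 + M) = 3 + M)
-45680/(t(13, 6) + 138)**2 = -45680/((3 + 6) + 138)**2 = -45680/(9 + 138)**2 = -45680/(147**2) = -45680/21609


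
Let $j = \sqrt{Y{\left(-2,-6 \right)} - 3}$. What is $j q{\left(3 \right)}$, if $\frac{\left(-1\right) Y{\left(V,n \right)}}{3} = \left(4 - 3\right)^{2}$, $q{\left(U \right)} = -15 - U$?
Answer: $- 18 i \sqrt{6} \approx - 44.091 i$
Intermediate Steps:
$Y{\left(V,n \right)} = -3$ ($Y{\left(V,n \right)} = - 3 \left(4 - 3\right)^{2} = - 3 \cdot 1^{2} = \left(-3\right) 1 = -3$)
$j = i \sqrt{6}$ ($j = \sqrt{-3 - 3} = \sqrt{-6} = i \sqrt{6} \approx 2.4495 i$)
$j q{\left(3 \right)} = i \sqrt{6} \left(-15 - 3\right) = i \sqrt{6} \left(-18\right) = - 18 i \sqrt{6}$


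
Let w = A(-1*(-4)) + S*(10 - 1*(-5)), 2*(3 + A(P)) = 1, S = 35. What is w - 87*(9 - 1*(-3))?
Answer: -1043/2 ≈ -521.50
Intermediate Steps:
A(P) = -5/2 (A(P) = -3 + (½)*1 = -3 + ½ = -5/2)
w = 1045/2 (w = -5/2 + 35*(10 - 1*(-5)) = -5/2 + 35*(10 + 5) = -5/2 + 35*15 = -5/2 + 525 = 1045/2 ≈ 522.50)
w - 87*(9 - 1*(-3)) = 1045/2 - 87*(9 - 1*(-3)) = 1045/2 - 87*(9 + 3) = 1045/2 - 87*12 = 1045/2 - 1*1044 = 1045/2 - 1044 = -1043/2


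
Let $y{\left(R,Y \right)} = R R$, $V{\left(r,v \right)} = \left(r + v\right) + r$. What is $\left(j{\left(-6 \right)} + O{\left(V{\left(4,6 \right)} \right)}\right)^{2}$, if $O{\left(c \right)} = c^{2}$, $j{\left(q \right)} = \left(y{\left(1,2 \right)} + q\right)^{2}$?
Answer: $48841$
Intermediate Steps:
$V{\left(r,v \right)} = v + 2 r$
$y{\left(R,Y \right)} = R^{2}$
$j{\left(q \right)} = \left(1 + q\right)^{2}$ ($j{\left(q \right)} = \left(1^{2} + q\right)^{2} = \left(1 + q\right)^{2}$)
$\left(j{\left(-6 \right)} + O{\left(V{\left(4,6 \right)} \right)}\right)^{2} = \left(\left(1 - 6\right)^{2} + \left(6 + 2 \cdot 4\right)^{2}\right)^{2} = \left(\left(-5\right)^{2} + \left(6 + 8\right)^{2}\right)^{2} = \left(25 + 14^{2}\right)^{2} = \left(25 + 196\right)^{2} = 221^{2} = 48841$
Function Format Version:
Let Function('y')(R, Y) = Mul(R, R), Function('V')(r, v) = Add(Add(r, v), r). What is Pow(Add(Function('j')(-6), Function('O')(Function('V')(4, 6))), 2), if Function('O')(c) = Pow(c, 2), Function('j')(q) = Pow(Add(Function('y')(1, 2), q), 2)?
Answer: 48841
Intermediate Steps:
Function('V')(r, v) = Add(v, Mul(2, r))
Function('y')(R, Y) = Pow(R, 2)
Function('j')(q) = Pow(Add(1, q), 2) (Function('j')(q) = Pow(Add(Pow(1, 2), q), 2) = Pow(Add(1, q), 2))
Pow(Add(Function('j')(-6), Function('O')(Function('V')(4, 6))), 2) = Pow(Add(Pow(Add(1, -6), 2), Pow(Add(6, Mul(2, 4)), 2)), 2) = Pow(Add(Pow(-5, 2), Pow(Add(6, 8), 2)), 2) = Pow(Add(25, Pow(14, 2)), 2) = Pow(Add(25, 196), 2) = Pow(221, 2) = 48841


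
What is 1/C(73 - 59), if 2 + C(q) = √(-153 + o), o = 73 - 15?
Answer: -2/99 - I*√95/99 ≈ -0.020202 - 0.098452*I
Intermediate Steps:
o = 58
C(q) = -2 + I*√95 (C(q) = -2 + √(-153 + 58) = -2 + √(-95) = -2 + I*√95)
1/C(73 - 59) = 1/(-2 + I*√95)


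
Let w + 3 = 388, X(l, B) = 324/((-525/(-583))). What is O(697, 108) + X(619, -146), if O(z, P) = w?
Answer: 130339/175 ≈ 744.79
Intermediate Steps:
X(l, B) = 62964/175 (X(l, B) = 324/((-525*(-1/583))) = 324/(525/583) = 324*(583/525) = 62964/175)
w = 385 (w = -3 + 388 = 385)
O(z, P) = 385
O(697, 108) + X(619, -146) = 385 + 62964/175 = 130339/175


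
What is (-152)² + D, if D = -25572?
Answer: -2468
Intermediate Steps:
(-152)² + D = (-152)² - 25572 = 23104 - 25572 = -2468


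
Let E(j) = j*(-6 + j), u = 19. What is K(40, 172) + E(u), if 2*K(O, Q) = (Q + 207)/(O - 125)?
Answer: 41611/170 ≈ 244.77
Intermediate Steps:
K(O, Q) = (207 + Q)/(2*(-125 + O)) (K(O, Q) = ((Q + 207)/(O - 125))/2 = ((207 + Q)/(-125 + O))/2 = (207 + Q)/(2*(-125 + O)))
K(40, 172) + E(u) = (207 + 172)/(2*(-125 + 40)) + 19*(-6 + 19) = (1/2)*379/(-85) + 19*13 = (1/2)*(-1/85)*379 + 247 = -379/170 + 247 = 41611/170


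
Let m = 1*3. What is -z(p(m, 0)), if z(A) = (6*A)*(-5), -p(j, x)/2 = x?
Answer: 0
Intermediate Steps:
m = 3
p(j, x) = -2*x
z(A) = -30*A
-z(p(m, 0)) = -(-30)*(-2*0) = -(-30)*0 = -1*0 = 0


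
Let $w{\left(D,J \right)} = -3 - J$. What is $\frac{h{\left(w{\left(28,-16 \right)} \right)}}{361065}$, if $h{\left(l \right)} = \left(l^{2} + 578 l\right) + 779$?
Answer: $\frac{8462}{361065} \approx 0.023436$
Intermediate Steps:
$h{\left(l \right)} = 779 + l^{2} + 578 l$
$\frac{h{\left(w{\left(28,-16 \right)} \right)}}{361065} = \frac{779 + \left(-3 - -16\right)^{2} + 578 \left(-3 - -16\right)}{361065} = \left(779 + \left(-3 + 16\right)^{2} + 578 \left(-3 + 16\right)\right) \frac{1}{361065} = \left(779 + 13^{2} + 578 \cdot 13\right) \frac{1}{361065} = \left(779 + 169 + 7514\right) \frac{1}{361065} = 8462 \cdot \frac{1}{361065} = \frac{8462}{361065}$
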